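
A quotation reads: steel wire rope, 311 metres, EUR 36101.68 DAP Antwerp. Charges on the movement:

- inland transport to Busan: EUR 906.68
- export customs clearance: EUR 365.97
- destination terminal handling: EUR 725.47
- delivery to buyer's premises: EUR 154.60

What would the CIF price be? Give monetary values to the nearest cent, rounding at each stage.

CIF price: EUR 35221.61

Not relevant to the conversion: inland to port, export clearance — on the seller under both DAP and CIF; already in the DAP price and stays in the CIF price.
From DAP to CIF, the seller no longer bears: destination terminal, delivery.
CIF price = 36101.68 − 725.47 − 154.60 = 35221.61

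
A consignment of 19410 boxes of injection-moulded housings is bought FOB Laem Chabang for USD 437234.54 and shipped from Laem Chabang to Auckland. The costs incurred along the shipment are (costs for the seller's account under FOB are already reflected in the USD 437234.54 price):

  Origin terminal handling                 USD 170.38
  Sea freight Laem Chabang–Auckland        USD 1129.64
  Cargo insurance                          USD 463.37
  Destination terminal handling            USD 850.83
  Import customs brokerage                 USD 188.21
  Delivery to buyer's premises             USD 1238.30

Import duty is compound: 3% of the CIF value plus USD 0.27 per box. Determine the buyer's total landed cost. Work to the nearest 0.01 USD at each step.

FOB: the seller bears costs until goods are on board at the origin port; the buyer bears freight, insurance and all costs thereafter.
Already in the invoice (seller's account under FOB): origin terminal — exclude.
CIF value = FOB price + freight + insurance = 437234.54 + 1129.64 + 463.37 = 438827.55
Ad valorem component: 438827.55 × 3% = 13164.83
Specific component: 19410 × 0.27 = 5240.70
Import duty = 13164.83 + 5240.70 = 18405.53
Buyer bears: freight 1129.64 + insurance 463.37 + destination terminal 850.83 + brokerage 188.21 + delivery 1238.30 + duty 18405.53 = 22275.88
Landed cost = invoice 437234.54 + 22275.88 = 459510.42

Total landed cost: USD 459510.42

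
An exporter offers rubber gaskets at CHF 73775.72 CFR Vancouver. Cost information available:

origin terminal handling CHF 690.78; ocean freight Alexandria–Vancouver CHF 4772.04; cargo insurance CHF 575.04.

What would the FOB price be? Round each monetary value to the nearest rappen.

FOB price: CHF 69003.68

Not relevant to the conversion: origin terminal — on the seller under both CFR and FOB; already in the CFR price and stays in the FOB price. insurance — on the buyer under both terms; not part of either seller's price.
From CFR to FOB, the seller no longer bears: freight.
FOB price = 73775.72 − 4772.04 = 69003.68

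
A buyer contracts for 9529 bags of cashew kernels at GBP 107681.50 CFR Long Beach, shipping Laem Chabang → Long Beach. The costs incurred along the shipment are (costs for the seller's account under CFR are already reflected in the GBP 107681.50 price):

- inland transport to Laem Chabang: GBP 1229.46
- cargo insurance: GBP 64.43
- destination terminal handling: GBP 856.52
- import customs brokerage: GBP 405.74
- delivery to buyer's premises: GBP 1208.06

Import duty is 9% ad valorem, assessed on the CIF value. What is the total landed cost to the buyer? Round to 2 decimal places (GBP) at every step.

CFR: the seller pays costs through ocean freight to the destination port, but not insurance.
Already in the invoice (seller's account under CFR): inland to port — exclude.
CIF value = CFR price + insurance = 107681.50 + 64.43 = 107745.93
Import duty = 107745.93 × 9% = 9697.13
Buyer bears: insurance 64.43 + destination terminal 856.52 + brokerage 405.74 + delivery 1208.06 + duty 9697.13 = 12231.88
Landed cost = invoice 107681.50 + 12231.88 = 119913.38

Total landed cost: GBP 119913.38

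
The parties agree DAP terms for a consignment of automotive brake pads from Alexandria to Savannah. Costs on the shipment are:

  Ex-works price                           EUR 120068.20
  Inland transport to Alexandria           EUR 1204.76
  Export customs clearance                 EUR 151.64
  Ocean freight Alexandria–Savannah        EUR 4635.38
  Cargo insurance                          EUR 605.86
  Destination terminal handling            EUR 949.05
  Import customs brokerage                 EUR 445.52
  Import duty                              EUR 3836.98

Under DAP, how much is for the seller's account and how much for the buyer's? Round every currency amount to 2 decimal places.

DAP: the seller bears all costs to the named destination except import duty and clearance.
Seller's account: goods 120068.20 + inland to port 1204.76 + export clearance 151.64 + freight 4635.38 + insurance 605.86 + destination terminal 949.05 = 127614.89
Buyer's account: brokerage 445.52 + duty 3836.98 = 4282.50

Seller: EUR 127614.89; buyer: EUR 4282.50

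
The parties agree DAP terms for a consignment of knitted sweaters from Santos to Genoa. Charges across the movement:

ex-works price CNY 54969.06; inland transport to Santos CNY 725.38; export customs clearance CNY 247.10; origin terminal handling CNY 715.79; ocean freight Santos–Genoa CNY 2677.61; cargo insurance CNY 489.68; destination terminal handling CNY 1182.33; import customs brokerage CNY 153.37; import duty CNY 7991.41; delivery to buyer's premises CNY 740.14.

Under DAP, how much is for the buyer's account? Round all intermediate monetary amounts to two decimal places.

DAP: the seller bears all costs to the named destination except import duty and clearance.
Seller's account: goods 54969.06 + inland to port 725.38 + export clearance 247.10 + origin terminal 715.79 + freight 2677.61 + insurance 489.68 + destination terminal 1182.33 + delivery 740.14 = 61747.09
Buyer's account: brokerage 153.37 + duty 7991.41 = 8144.78

Buyer's account: CNY 8144.78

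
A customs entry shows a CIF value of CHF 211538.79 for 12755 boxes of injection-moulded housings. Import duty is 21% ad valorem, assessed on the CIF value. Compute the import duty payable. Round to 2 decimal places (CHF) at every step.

Import duty: CHF 44423.15

Import duty = 211538.79 × 21% = 44423.15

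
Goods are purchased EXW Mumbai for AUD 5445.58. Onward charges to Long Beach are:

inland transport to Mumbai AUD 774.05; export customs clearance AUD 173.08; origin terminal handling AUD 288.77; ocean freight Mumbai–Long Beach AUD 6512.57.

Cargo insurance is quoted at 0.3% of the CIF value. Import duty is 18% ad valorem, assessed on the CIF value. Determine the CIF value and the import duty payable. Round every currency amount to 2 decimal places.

CIF value: AUD 13233.75; import duty: AUD 2382.08

Let C be the CIF value. C = EXW price + pre-shipment costs + freight + 0.3% × C
C − 0.3% × C = 5445.58 + 774.05 + 173.08 + 288.77 + 6512.57
0.997 × C = 13194.05
C = 13194.05 / 0.997 = 13233.75
Insurance premium = 0.3% × 13233.75 = 39.70
Import duty = 13233.75 × 18% = 2382.08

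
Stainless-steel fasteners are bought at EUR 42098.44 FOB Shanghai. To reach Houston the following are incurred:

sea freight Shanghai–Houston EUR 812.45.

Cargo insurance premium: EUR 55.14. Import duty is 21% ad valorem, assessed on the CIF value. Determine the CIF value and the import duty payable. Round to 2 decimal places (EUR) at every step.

CIF = FOB price + freight + insurance
CIF = 42098.44 + 812.45 + 55.14 = 42966.03
Import duty = 42966.03 × 21% = 9022.87

CIF value: EUR 42966.03; import duty: EUR 9022.87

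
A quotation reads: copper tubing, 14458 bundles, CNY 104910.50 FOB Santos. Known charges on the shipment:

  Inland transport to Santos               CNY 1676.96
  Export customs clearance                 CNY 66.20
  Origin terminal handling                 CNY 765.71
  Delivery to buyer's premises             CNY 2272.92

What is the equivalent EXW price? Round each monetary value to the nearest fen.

EXW price: CNY 102401.63

Not relevant to the conversion: delivery — on the buyer under both terms; not part of either seller's price.
From FOB to EXW, the seller no longer bears: inland to port, export clearance, origin terminal.
EXW price = 104910.50 − 1676.96 − 66.20 − 765.71 = 102401.63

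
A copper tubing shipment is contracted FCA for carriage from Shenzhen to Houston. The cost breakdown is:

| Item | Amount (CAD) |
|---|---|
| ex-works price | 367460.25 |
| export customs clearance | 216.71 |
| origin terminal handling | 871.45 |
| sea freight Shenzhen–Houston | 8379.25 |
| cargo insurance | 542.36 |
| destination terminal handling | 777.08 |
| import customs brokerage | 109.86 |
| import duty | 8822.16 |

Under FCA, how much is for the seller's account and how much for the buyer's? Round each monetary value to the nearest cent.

Seller: CAD 367676.96; buyer: CAD 19502.16

FCA: the seller delivers export-cleared goods to the carrier; the buyer bears costs from that point.
Seller's account: goods 367460.25 + export clearance 216.71 = 367676.96
Buyer's account: origin terminal 871.45 + freight 8379.25 + insurance 542.36 + destination terminal 777.08 + brokerage 109.86 + duty 8822.16 = 19502.16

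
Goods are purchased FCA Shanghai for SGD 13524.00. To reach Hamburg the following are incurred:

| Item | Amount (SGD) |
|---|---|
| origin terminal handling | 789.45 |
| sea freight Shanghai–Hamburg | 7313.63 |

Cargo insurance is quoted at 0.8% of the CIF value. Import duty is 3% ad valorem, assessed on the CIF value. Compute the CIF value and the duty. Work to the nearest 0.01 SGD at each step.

CIF value: SGD 21801.49; import duty: SGD 654.04

Let C be the CIF value. C = FCA price + pre-shipment costs + freight + 0.8% × C
C − 0.8% × C = 13524.00 + 789.45 + 7313.63
0.992 × C = 21627.08
C = 21627.08 / 0.992 = 21801.49
Insurance premium = 0.8% × 21801.49 = 174.41
Import duty = 21801.49 × 3% = 654.04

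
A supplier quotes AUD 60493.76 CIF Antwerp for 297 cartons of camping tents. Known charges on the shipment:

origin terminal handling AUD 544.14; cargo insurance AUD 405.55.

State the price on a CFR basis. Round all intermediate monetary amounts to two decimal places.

CFR price: AUD 60088.21

Not relevant to the conversion: origin terminal — on the seller under both CIF and CFR; already in the CIF price and stays in the CFR price.
From CIF to CFR, the seller no longer bears: insurance.
CFR price = 60493.76 − 405.55 = 60088.21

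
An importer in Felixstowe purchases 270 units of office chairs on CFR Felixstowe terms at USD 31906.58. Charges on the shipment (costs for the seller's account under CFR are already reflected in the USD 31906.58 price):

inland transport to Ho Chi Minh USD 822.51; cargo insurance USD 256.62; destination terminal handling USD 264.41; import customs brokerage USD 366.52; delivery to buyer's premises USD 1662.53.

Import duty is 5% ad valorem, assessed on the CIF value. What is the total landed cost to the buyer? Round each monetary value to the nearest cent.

CFR: the seller pays costs through ocean freight to the destination port, but not insurance.
Already in the invoice (seller's account under CFR): inland to port — exclude.
CIF value = CFR price + insurance = 31906.58 + 256.62 = 32163.20
Import duty = 32163.20 × 5% = 1608.16
Buyer bears: insurance 256.62 + destination terminal 264.41 + brokerage 366.52 + delivery 1662.53 + duty 1608.16 = 4158.24
Landed cost = invoice 31906.58 + 4158.24 = 36064.82

Total landed cost: USD 36064.82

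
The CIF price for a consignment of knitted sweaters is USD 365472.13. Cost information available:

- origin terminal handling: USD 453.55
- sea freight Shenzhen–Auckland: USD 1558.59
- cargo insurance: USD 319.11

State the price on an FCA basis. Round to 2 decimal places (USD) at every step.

FCA price: USD 363140.88

From CIF to FCA, the seller no longer bears: origin terminal, freight, insurance.
FCA price = 365472.13 − 453.55 − 1558.59 − 319.11 = 363140.88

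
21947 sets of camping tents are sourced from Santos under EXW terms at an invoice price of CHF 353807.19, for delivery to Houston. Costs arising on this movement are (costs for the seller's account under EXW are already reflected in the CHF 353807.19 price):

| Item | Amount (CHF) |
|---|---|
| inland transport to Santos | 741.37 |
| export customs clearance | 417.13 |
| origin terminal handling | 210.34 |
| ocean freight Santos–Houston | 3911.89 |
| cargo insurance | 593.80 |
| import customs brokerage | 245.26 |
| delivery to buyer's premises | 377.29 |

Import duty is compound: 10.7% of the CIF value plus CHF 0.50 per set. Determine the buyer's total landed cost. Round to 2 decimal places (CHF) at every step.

EXW: the seller makes goods available at their premises; the buyer bears all onward costs.
CIF value = EXW price + inland to port + export clearance + origin terminal + freight + insurance = 353807.19 + 741.37 + 417.13 + 210.34 + 3911.89 + 593.80 = 359681.72
Ad valorem component: 359681.72 × 10.7% = 38485.94
Specific component: 21947 × 0.50 = 10973.50
Import duty = 38485.94 + 10973.50 = 49459.44
Buyer bears: inland to port 741.37 + export clearance 417.13 + origin terminal 210.34 + freight 3911.89 + insurance 593.80 + brokerage 245.26 + delivery 377.29 + duty 49459.44 = 55956.52
Landed cost = invoice 353807.19 + 55956.52 = 409763.71

Total landed cost: CHF 409763.71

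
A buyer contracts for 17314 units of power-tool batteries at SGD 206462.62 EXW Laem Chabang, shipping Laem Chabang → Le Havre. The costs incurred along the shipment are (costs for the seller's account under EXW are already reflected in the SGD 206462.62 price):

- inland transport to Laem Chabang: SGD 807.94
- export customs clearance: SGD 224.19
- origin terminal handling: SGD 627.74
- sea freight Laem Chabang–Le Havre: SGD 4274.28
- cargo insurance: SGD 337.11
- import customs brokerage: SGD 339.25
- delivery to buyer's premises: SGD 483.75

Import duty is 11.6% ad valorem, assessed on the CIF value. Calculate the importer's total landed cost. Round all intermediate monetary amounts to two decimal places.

EXW: the seller makes goods available at their premises; the buyer bears all onward costs.
CIF value = EXW price + inland to port + export clearance + origin terminal + freight + insurance = 206462.62 + 807.94 + 224.19 + 627.74 + 4274.28 + 337.11 = 212733.88
Import duty = 212733.88 × 11.6% = 24677.13
Buyer bears: inland to port 807.94 + export clearance 224.19 + origin terminal 627.74 + freight 4274.28 + insurance 337.11 + brokerage 339.25 + delivery 483.75 + duty 24677.13 = 31771.39
Landed cost = invoice 206462.62 + 31771.39 = 238234.01

Total landed cost: SGD 238234.01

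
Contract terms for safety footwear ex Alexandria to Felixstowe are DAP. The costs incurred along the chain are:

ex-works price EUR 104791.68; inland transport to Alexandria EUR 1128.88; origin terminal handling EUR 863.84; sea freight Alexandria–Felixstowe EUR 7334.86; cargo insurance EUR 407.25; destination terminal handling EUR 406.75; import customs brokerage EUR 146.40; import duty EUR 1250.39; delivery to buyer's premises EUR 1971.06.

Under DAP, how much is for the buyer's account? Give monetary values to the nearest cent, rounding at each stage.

Buyer's account: EUR 1396.79

DAP: the seller bears all costs to the named destination except import duty and clearance.
Seller's account: goods 104791.68 + inland to port 1128.88 + origin terminal 863.84 + freight 7334.86 + insurance 407.25 + destination terminal 406.75 + delivery 1971.06 = 116904.32
Buyer's account: brokerage 146.40 + duty 1250.39 = 1396.79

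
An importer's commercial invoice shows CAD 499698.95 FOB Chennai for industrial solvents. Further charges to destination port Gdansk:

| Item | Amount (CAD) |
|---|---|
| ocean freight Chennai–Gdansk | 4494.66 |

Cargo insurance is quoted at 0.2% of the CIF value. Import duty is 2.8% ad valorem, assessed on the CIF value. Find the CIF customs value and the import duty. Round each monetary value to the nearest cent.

CIF value: CAD 505204.02; import duty: CAD 14145.71

Let C be the CIF value. C = FOB price + freight + 0.2% × C
C − 0.2% × C = 499698.95 + 4494.66
0.998 × C = 504193.61
C = 504193.61 / 0.998 = 505204.02
Insurance premium = 0.2% × 505204.02 = 1010.41
Import duty = 505204.02 × 2.8% = 14145.71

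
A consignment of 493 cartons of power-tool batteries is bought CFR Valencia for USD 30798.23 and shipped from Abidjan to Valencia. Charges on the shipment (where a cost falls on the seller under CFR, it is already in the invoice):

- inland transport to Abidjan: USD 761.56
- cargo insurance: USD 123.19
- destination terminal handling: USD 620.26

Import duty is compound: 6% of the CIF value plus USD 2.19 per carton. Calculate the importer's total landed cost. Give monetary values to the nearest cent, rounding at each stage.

CFR: the seller pays costs through ocean freight to the destination port, but not insurance.
Already in the invoice (seller's account under CFR): inland to port — exclude.
CIF value = CFR price + insurance = 30798.23 + 123.19 = 30921.42
Ad valorem component: 30921.42 × 6% = 1855.29
Specific component: 493 × 2.19 = 1079.67
Import duty = 1855.29 + 1079.67 = 2934.96
Buyer bears: insurance 123.19 + destination terminal 620.26 + duty 2934.96 = 3678.41
Landed cost = invoice 30798.23 + 3678.41 = 34476.64

Total landed cost: USD 34476.64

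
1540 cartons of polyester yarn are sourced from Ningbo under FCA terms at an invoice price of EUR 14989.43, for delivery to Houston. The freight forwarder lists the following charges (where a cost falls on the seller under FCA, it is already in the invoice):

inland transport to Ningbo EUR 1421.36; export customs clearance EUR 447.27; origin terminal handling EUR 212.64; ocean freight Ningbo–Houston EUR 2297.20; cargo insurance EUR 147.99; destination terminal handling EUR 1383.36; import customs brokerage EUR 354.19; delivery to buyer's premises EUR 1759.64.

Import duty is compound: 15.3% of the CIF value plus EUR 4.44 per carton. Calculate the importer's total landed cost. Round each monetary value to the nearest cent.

FCA: the seller delivers export-cleared goods to the carrier; the buyer bears costs from that point.
Already in the invoice (seller's account under FCA): inland to port, export clearance — exclude.
CIF value = FCA price + origin terminal + freight + insurance = 14989.43 + 212.64 + 2297.20 + 147.99 = 17647.26
Ad valorem component: 17647.26 × 15.3% = 2700.03
Specific component: 1540 × 4.44 = 6837.60
Import duty = 2700.03 + 6837.60 = 9537.63
Buyer bears: origin terminal 212.64 + freight 2297.20 + insurance 147.99 + destination terminal 1383.36 + brokerage 354.19 + delivery 1759.64 + duty 9537.63 = 15692.65
Landed cost = invoice 14989.43 + 15692.65 = 30682.08

Total landed cost: EUR 30682.08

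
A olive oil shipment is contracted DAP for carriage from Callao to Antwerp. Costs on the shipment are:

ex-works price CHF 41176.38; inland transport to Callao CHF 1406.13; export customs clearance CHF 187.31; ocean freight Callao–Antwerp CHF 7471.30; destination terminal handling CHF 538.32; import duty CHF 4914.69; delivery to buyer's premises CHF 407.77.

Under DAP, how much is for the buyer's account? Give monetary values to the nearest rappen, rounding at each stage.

Buyer's account: CHF 4914.69

DAP: the seller bears all costs to the named destination except import duty and clearance.
Seller's account: goods 41176.38 + inland to port 1406.13 + export clearance 187.31 + freight 7471.30 + destination terminal 538.32 + delivery 407.77 = 51187.21
Buyer's account: duty 4914.69 = 4914.69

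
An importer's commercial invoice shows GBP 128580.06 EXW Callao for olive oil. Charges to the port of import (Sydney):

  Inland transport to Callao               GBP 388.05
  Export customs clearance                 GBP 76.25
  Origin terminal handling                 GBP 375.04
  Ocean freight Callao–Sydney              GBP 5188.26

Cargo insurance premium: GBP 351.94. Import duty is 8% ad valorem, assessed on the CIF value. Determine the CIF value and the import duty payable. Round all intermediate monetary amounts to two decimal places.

CIF value: GBP 134959.60; import duty: GBP 10796.77

CIF = EXW price + pre-shipment costs + freight + insurance
CIF = 128580.06 + 388.05 + 76.25 + 375.04 + 5188.26 + 351.94 = 134959.60
Import duty = 134959.60 × 8% = 10796.77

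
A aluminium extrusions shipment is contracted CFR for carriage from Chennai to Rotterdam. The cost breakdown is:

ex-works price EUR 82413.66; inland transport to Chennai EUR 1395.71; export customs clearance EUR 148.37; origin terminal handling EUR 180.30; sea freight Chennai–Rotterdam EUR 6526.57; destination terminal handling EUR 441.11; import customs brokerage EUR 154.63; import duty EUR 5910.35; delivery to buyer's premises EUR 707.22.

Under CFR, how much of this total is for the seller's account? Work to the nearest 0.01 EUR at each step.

Seller's account: EUR 90664.61

CFR: the seller pays costs through ocean freight to the destination port, but not insurance.
Seller's account: goods 82413.66 + inland to port 1395.71 + export clearance 148.37 + origin terminal 180.30 + freight 6526.57 = 90664.61
Buyer's account: destination terminal 441.11 + brokerage 154.63 + duty 5910.35 + delivery 707.22 = 7213.31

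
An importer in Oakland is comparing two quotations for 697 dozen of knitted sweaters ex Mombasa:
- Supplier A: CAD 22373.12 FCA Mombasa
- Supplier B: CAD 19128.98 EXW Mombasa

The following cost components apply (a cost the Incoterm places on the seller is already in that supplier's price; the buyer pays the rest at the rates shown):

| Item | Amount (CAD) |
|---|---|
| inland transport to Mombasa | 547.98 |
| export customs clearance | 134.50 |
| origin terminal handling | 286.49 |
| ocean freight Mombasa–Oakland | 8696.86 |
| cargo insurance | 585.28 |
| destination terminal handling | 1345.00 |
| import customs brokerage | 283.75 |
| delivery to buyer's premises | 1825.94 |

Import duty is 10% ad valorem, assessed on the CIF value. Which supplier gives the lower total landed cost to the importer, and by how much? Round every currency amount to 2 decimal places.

Supplier B is cheaper by CAD 2817.83

Supplier A (FCA):
CIF value = FCA price + origin terminal + freight + insurance = 22373.12 + 286.49 + 8696.86 + 585.28 = 31941.75
Import duty = 31941.75 × 10% = 3194.18
Buyer bears (A): 286.49 + 8696.86 + 585.28 + 1345.00 + 283.75 + 1825.94 = 13023.32
Landed cost (A) = invoice 22373.12 + 13023.32 + duty 3194.18 = 38590.62
Supplier B (EXW):
CIF value = EXW price + inland to port + export clearance + origin terminal + freight + insurance = 19128.98 + 547.98 + 134.50 + 286.49 + 8696.86 + 585.28 = 29380.09
Import duty = 29380.09 × 10% = 2938.01
Buyer bears (B): 547.98 + 134.50 + 286.49 + 8696.86 + 585.28 + 1345.00 + 283.75 + 1825.94 = 13705.80
Landed cost (B) = invoice 19128.98 + 13705.80 + duty 2938.01 = 35772.79
Difference = |38590.62 − 35772.79| = 2817.83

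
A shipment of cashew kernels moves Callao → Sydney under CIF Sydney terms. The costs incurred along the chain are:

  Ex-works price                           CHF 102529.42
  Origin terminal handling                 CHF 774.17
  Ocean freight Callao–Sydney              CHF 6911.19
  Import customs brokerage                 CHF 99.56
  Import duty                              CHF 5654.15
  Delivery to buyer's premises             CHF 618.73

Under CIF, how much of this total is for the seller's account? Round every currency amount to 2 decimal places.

CIF: the seller pays costs through ocean freight and marine insurance to the destination port.
Seller's account: goods 102529.42 + origin terminal 774.17 + freight 6911.19 = 110214.78
Buyer's account: brokerage 99.56 + duty 5654.15 + delivery 618.73 = 6372.44

Seller's account: CHF 110214.78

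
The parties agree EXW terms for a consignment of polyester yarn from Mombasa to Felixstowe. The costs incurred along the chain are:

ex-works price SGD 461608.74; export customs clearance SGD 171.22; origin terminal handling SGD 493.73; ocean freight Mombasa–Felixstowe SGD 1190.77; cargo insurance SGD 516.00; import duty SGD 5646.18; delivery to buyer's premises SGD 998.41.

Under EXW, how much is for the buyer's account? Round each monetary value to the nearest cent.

EXW: the seller makes goods available at their premises; the buyer bears all onward costs.
Seller's account: goods 461608.74 = 461608.74
Buyer's account: export clearance 171.22 + origin terminal 493.73 + freight 1190.77 + insurance 516.00 + duty 5646.18 + delivery 998.41 = 9016.31

Buyer's account: SGD 9016.31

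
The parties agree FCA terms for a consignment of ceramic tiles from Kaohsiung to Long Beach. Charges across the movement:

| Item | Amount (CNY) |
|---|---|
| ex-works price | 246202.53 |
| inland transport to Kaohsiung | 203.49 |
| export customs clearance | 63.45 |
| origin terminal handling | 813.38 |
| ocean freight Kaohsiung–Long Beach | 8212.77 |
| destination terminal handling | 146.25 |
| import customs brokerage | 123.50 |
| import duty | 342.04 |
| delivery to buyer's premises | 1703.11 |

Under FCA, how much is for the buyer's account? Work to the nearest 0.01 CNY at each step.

FCA: the seller delivers export-cleared goods to the carrier; the buyer bears costs from that point.
Seller's account: goods 246202.53 + inland to port 203.49 + export clearance 63.45 = 246469.47
Buyer's account: origin terminal 813.38 + freight 8212.77 + destination terminal 146.25 + brokerage 123.50 + duty 342.04 + delivery 1703.11 = 11341.05

Buyer's account: CNY 11341.05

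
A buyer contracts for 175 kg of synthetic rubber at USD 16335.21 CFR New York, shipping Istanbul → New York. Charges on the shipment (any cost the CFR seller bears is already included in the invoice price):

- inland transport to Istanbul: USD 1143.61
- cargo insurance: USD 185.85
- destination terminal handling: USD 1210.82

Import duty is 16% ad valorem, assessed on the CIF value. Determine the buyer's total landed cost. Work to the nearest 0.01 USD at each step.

Total landed cost: USD 20375.25

CFR: the seller pays costs through ocean freight to the destination port, but not insurance.
Already in the invoice (seller's account under CFR): inland to port — exclude.
CIF value = CFR price + insurance = 16335.21 + 185.85 = 16521.06
Import duty = 16521.06 × 16% = 2643.37
Buyer bears: insurance 185.85 + destination terminal 1210.82 + duty 2643.37 = 4040.04
Landed cost = invoice 16335.21 + 4040.04 = 20375.25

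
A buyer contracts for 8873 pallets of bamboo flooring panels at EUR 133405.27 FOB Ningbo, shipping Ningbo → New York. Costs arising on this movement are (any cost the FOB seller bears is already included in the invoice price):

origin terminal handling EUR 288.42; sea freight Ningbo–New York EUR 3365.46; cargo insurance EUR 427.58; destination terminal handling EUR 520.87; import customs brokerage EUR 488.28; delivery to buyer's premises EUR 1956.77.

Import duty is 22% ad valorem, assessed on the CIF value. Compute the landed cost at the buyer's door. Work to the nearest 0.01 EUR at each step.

FOB: the seller bears costs until goods are on board at the origin port; the buyer bears freight, insurance and all costs thereafter.
Already in the invoice (seller's account under FOB): origin terminal — exclude.
CIF value = FOB price + freight + insurance = 133405.27 + 3365.46 + 427.58 = 137198.31
Import duty = 137198.31 × 22% = 30183.63
Buyer bears: freight 3365.46 + insurance 427.58 + destination terminal 520.87 + brokerage 488.28 + delivery 1956.77 + duty 30183.63 = 36942.59
Landed cost = invoice 133405.27 + 36942.59 = 170347.86

Total landed cost: EUR 170347.86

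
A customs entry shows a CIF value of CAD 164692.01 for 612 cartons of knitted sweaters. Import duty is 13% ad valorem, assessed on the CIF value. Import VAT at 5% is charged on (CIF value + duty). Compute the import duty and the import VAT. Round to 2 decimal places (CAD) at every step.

Import duty = 164692.01 × 13% = 21409.96
VAT base = CIF + duty = 164692.01 + 21409.96 = 186101.97
Import VAT = 186101.97 × 5% = 9305.10

Import duty: CAD 21409.96; import VAT: CAD 9305.10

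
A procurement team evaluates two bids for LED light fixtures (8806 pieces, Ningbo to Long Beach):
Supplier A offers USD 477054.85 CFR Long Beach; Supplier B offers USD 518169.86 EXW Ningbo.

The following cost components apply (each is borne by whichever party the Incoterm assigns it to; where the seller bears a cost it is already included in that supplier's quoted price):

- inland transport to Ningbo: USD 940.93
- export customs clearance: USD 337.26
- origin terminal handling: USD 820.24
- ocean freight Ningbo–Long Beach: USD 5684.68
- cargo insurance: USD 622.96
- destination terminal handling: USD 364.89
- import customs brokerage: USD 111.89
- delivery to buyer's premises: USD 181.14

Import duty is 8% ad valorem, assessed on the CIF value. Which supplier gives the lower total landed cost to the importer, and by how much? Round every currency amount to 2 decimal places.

Supplier A is cheaper by USD 52809.97

Supplier A (CFR):
CIF value = CFR price + insurance = 477054.85 + 622.96 = 477677.81
Import duty = 477677.81 × 8% = 38214.22
Buyer bears (A): 622.96 + 364.89 + 111.89 + 181.14 = 1280.88
Landed cost (A) = invoice 477054.85 + 1280.88 + duty 38214.22 = 516549.95
Supplier B (EXW):
CIF value = EXW price + inland to port + export clearance + origin terminal + freight + insurance = 518169.86 + 940.93 + 337.26 + 820.24 + 5684.68 + 622.96 = 526575.93
Import duty = 526575.93 × 8% = 42126.07
Buyer bears (B): 940.93 + 337.26 + 820.24 + 5684.68 + 622.96 + 364.89 + 111.89 + 181.14 = 9063.99
Landed cost (B) = invoice 518169.86 + 9063.99 + duty 42126.07 = 569359.92
Difference = |516549.95 − 569359.92| = 52809.97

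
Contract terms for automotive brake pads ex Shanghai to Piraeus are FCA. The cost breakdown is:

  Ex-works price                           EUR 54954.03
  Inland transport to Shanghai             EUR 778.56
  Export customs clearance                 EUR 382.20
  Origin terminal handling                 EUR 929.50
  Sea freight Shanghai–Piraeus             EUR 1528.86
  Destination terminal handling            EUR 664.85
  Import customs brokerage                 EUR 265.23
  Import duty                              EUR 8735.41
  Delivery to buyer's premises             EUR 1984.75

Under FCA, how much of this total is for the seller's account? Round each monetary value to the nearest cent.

FCA: the seller delivers export-cleared goods to the carrier; the buyer bears costs from that point.
Seller's account: goods 54954.03 + inland to port 778.56 + export clearance 382.20 = 56114.79
Buyer's account: origin terminal 929.50 + freight 1528.86 + destination terminal 664.85 + brokerage 265.23 + duty 8735.41 + delivery 1984.75 = 14108.60

Seller's account: EUR 56114.79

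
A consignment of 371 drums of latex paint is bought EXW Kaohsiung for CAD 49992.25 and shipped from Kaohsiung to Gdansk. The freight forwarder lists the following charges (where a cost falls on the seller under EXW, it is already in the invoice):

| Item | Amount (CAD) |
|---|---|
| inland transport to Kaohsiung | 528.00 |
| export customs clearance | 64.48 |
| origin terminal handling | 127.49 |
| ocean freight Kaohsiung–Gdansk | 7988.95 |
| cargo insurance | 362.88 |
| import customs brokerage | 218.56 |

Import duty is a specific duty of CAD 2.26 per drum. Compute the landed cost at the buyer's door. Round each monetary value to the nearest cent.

Total landed cost: CAD 60121.07

EXW: the seller makes goods available at their premises; the buyer bears all onward costs.
CIF value = EXW price + inland to port + export clearance + origin terminal + freight + insurance = 49992.25 + 528.00 + 64.48 + 127.49 + 7988.95 + 362.88 = 59064.05
Import duty = 371 × 2.26 = 838.46
Buyer bears: inland to port 528.00 + export clearance 64.48 + origin terminal 127.49 + freight 7988.95 + insurance 362.88 + brokerage 218.56 + duty 838.46 = 10128.82
Landed cost = invoice 49992.25 + 10128.82 = 60121.07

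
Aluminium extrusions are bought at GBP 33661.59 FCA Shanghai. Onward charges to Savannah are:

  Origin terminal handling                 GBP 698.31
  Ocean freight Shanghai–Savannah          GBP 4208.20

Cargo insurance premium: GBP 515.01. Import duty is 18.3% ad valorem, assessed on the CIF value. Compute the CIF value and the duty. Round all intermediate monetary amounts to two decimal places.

CIF value: GBP 39083.11; import duty: GBP 7152.21

CIF = FCA price + pre-shipment costs + freight + insurance
CIF = 33661.59 + 698.31 + 4208.20 + 515.01 = 39083.11
Import duty = 39083.11 × 18.3% = 7152.21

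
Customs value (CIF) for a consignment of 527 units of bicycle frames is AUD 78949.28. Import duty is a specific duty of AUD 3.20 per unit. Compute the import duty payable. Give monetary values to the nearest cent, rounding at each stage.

Import duty: AUD 1686.40

Import duty = 527 × 3.20 = 1686.40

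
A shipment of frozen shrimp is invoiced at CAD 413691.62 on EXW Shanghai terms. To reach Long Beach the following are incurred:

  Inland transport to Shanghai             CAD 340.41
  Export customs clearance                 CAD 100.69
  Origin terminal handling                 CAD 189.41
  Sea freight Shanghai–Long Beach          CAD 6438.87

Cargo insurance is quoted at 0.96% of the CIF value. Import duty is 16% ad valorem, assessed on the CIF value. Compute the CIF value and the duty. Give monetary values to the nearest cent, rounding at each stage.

CIF value: CAD 424839.46; import duty: CAD 67974.31

Let C be the CIF value. C = EXW price + pre-shipment costs + freight + 0.96% × C
C − 0.96% × C = 413691.62 + 340.41 + 100.69 + 189.41 + 6438.87
0.9904 × C = 420761.00
C = 420761.00 / 0.9904 = 424839.46
Insurance premium = 0.96% × 424839.46 = 4078.46
Import duty = 424839.46 × 16% = 67974.31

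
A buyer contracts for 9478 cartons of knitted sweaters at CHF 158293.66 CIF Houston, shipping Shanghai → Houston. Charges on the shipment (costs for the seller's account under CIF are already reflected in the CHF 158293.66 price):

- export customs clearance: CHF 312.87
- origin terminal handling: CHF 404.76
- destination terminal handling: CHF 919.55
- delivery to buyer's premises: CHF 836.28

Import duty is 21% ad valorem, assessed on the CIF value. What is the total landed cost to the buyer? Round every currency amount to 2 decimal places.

Total landed cost: CHF 193291.16

CIF: the seller pays costs through ocean freight and marine insurance to the destination port.
Already in the invoice (seller's account under CIF): export clearance, origin terminal — exclude.
The CIF price already equals the CIF value: 158293.66
Import duty = 158293.66 × 21% = 33241.67
Buyer bears: destination terminal 919.55 + delivery 836.28 + duty 33241.67 = 34997.50
Landed cost = invoice 158293.66 + 34997.50 = 193291.16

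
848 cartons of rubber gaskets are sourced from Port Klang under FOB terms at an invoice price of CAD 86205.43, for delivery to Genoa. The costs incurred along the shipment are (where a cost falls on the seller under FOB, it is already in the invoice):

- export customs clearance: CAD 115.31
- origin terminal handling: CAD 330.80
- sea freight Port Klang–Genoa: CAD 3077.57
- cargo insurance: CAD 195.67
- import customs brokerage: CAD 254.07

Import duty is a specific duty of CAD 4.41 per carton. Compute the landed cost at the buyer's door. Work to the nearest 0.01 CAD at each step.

Total landed cost: CAD 93472.42

FOB: the seller bears costs until goods are on board at the origin port; the buyer bears freight, insurance and all costs thereafter.
Already in the invoice (seller's account under FOB): export clearance, origin terminal — exclude.
CIF value = FOB price + freight + insurance = 86205.43 + 3077.57 + 195.67 = 89478.67
Import duty = 848 × 4.41 = 3739.68
Buyer bears: freight 3077.57 + insurance 195.67 + brokerage 254.07 + duty 3739.68 = 7266.99
Landed cost = invoice 86205.43 + 7266.99 = 93472.42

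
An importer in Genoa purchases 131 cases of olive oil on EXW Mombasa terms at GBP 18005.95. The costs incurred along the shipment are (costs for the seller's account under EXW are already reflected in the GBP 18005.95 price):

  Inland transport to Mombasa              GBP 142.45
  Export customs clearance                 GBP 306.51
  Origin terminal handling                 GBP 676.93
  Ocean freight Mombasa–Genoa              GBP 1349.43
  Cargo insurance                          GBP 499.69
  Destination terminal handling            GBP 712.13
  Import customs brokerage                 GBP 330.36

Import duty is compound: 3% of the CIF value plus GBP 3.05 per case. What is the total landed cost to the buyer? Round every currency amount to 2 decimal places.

EXW: the seller makes goods available at their premises; the buyer bears all onward costs.
CIF value = EXW price + inland to port + export clearance + origin terminal + freight + insurance = 18005.95 + 142.45 + 306.51 + 676.93 + 1349.43 + 499.69 = 20980.96
Ad valorem component: 20980.96 × 3% = 629.43
Specific component: 131 × 3.05 = 399.55
Import duty = 629.43 + 399.55 = 1028.98
Buyer bears: inland to port 142.45 + export clearance 306.51 + origin terminal 676.93 + freight 1349.43 + insurance 499.69 + destination terminal 712.13 + brokerage 330.36 + duty 1028.98 = 5046.48
Landed cost = invoice 18005.95 + 5046.48 = 23052.43

Total landed cost: GBP 23052.43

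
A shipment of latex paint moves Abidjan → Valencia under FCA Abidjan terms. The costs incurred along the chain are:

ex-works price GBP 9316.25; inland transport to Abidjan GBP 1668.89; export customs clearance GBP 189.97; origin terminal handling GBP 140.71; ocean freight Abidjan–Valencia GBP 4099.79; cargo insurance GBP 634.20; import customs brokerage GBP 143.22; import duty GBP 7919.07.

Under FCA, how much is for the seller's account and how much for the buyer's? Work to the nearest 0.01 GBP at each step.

Seller: GBP 11175.11; buyer: GBP 12936.99

FCA: the seller delivers export-cleared goods to the carrier; the buyer bears costs from that point.
Seller's account: goods 9316.25 + inland to port 1668.89 + export clearance 189.97 = 11175.11
Buyer's account: origin terminal 140.71 + freight 4099.79 + insurance 634.20 + brokerage 143.22 + duty 7919.07 = 12936.99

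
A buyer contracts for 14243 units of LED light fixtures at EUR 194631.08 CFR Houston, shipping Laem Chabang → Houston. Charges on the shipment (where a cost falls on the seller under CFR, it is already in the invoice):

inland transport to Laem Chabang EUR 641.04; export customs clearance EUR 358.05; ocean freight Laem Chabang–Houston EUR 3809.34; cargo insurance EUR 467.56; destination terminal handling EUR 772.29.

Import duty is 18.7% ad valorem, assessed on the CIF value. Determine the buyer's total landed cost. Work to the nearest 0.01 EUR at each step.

Total landed cost: EUR 232354.38

CFR: the seller pays costs through ocean freight to the destination port, but not insurance.
Already in the invoice (seller's account under CFR): inland to port, export clearance, freight — exclude.
CIF value = CFR price + insurance = 194631.08 + 467.56 = 195098.64
Import duty = 195098.64 × 18.7% = 36483.45
Buyer bears: insurance 467.56 + destination terminal 772.29 + duty 36483.45 = 37723.30
Landed cost = invoice 194631.08 + 37723.30 = 232354.38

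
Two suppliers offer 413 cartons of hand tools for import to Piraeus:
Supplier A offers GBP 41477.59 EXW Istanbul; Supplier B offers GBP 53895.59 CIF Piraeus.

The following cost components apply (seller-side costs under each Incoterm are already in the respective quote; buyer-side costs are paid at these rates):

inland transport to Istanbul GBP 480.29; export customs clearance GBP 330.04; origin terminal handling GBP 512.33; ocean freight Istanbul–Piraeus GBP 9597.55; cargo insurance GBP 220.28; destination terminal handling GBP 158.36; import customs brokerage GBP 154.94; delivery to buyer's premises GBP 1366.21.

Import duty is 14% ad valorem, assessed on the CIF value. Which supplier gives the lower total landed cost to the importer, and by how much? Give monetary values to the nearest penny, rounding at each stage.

Supplier A is cheaper by GBP 1456.36

Supplier A (EXW):
CIF value = EXW price + inland to port + export clearance + origin terminal + freight + insurance = 41477.59 + 480.29 + 330.04 + 512.33 + 9597.55 + 220.28 = 52618.08
Import duty = 52618.08 × 14% = 7366.53
Buyer bears (A): 480.29 + 330.04 + 512.33 + 9597.55 + 220.28 + 158.36 + 154.94 + 1366.21 = 12820.00
Landed cost (A) = invoice 41477.59 + 12820.00 + duty 7366.53 = 61664.12
Supplier B (CIF):
The CIF price already equals the CIF value: 53895.59
Import duty = 53895.59 × 14% = 7545.38
Buyer bears (B): 158.36 + 154.94 + 1366.21 = 1679.51
Landed cost (B) = invoice 53895.59 + 1679.51 + duty 7545.38 = 63120.48
Difference = |61664.12 − 63120.48| = 1456.36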